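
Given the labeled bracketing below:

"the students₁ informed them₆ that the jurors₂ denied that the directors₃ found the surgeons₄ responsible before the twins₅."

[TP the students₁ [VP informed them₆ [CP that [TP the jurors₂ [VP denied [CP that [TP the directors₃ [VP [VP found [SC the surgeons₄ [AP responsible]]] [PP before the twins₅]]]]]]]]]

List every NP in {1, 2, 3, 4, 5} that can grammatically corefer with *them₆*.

*them* is a pronoun, so Principle B applies: it must be free in its binding domain.
Binding domain of *them₆*: the matrix TP, whose subject is the students₁.
*the students₁* c-commands the pronoun within its binding domain → coindexation would violate Principle B.
*the jurors₂*: the pronoun c-commands this R-expression → coindexation would violate Principle C on *the jurors₂*.
*the directors₃*: the pronoun c-commands this R-expression → coindexation would violate Principle C on *the directors₃*.
*the surgeons₄*: the pronoun c-commands this R-expression → coindexation would violate Principle C on *the surgeons₄*.
*the twins₅*: the pronoun c-commands this R-expression → coindexation would violate Principle C on *the twins₅*.

none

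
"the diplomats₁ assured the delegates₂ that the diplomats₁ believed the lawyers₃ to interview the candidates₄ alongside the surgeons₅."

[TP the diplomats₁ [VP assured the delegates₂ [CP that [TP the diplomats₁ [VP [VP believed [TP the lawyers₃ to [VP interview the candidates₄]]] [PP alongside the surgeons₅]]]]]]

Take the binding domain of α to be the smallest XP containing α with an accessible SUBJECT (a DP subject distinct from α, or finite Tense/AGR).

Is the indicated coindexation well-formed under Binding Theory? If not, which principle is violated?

The two coindexed NPs are *the diplomats₁* (the lower occurrence) and *the diplomats₁* (the higher occurrence).
*the diplomats₁* (the lower occurrence) is an R-expression. Principle C requires it to be free everywhere.
*the diplomats₁* (the higher occurrence) c-commands it and carries the same index.
The R-expression is bound → Principle C violation.

Principle C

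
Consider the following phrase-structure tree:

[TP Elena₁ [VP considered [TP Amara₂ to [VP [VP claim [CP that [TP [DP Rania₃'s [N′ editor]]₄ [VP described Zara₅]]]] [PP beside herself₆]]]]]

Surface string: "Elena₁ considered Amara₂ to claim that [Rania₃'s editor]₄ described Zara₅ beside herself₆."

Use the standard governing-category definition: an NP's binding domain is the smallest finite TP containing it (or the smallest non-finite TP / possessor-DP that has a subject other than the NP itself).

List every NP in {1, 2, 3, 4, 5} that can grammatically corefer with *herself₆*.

*herself* is an anaphor, so Principle A applies: it must be bound in its binding domain.
Binding domain of *herself₆*: the embedded TP, whose subject is Amara₂.
*Elena₁* c-commands the anaphor but is outside its binding domain → cannot satisfy Principle A.
*Amara₂* c-commands the anaphor within its binding domain → licit binder.
*Rania₃* does not c-command the anaphor → cannot bind it.
*[Rania₃'s editor]₄* does not c-command the anaphor → cannot bind it.
*Zara₅* does not c-command the anaphor → cannot bind it.

{2}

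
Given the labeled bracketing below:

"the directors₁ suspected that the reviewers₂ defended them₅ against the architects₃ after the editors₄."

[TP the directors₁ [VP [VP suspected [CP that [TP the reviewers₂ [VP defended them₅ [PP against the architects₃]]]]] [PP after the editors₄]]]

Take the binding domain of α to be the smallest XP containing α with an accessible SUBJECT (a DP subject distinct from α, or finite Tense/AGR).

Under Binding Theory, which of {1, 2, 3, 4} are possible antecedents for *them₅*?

*them* is a pronoun, so Principle B applies: it must be free in its binding domain.
Binding domain of *them₅*: the embedded TP, whose subject is the reviewers₂.
*the directors₁* c-commands the pronoun but from outside its binding domain, and is not c-commanded by it → coindexation permitted.
*the reviewers₂* c-commands the pronoun within its binding domain → coindexation would violate Principle B.
*the architects₃*: the pronoun c-commands this R-expression → coindexation would violate Principle C on *the architects₃*.
*the editors₄* and the pronoun do not c-command one another → neither Principle B nor Principle C is at stake; coindexation permitted.

{1, 4}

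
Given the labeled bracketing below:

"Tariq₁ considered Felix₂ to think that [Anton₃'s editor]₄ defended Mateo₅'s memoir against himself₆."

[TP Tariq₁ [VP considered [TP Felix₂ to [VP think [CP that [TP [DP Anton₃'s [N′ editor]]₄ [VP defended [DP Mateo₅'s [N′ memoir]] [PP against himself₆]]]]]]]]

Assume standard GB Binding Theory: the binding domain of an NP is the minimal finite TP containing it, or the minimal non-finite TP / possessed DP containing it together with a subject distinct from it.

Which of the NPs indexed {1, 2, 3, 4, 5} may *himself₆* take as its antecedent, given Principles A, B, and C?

*himself* is an anaphor, so Principle A applies: it must be bound in its binding domain.
Binding domain of *himself₆*: the embedded TP, whose subject is [Anton₃'s editor]₄.
*Tariq₁* c-commands the anaphor but is outside its binding domain → cannot satisfy Principle A.
*Felix₂* c-commands the anaphor but is outside its binding domain → cannot satisfy Principle A.
*Anton₃* does not c-command the anaphor → cannot bind it.
*[Anton₃'s editor]₄* c-commands the anaphor within its binding domain → licit binder.
*Mateo₅* does not c-command the anaphor → cannot bind it.

{4}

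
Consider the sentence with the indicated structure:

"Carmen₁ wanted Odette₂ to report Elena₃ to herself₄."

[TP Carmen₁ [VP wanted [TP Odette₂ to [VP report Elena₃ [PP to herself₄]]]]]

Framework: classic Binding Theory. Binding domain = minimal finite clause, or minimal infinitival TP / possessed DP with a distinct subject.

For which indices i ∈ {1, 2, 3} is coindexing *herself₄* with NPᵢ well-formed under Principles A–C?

*herself* is an anaphor, so Principle A applies: it must be bound in its binding domain.
Binding domain of *herself₄*: the embedded TP, whose subject is Odette₂.
*Carmen₁* c-commands the anaphor but is outside its binding domain → cannot satisfy Principle A.
*Odette₂* c-commands the anaphor within its binding domain → licit binder.
*Elena₃* c-commands the anaphor within its binding domain → licit binder.

{2, 3}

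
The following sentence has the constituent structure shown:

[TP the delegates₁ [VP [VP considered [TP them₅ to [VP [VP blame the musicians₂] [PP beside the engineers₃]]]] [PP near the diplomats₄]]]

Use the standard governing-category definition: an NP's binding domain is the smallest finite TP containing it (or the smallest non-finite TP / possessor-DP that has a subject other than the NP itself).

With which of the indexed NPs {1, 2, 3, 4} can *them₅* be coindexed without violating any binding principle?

*them* is a pronoun, so Principle B applies: it must be free in its binding domain.
Binding domain of *them₅*: the matrix TP, whose subject is the delegates₁.
*the delegates₁* c-commands the pronoun within its binding domain → coindexation would violate Principle B.
*the musicians₂*: the pronoun c-commands this R-expression → coindexation would violate Principle C on *the musicians₂*.
*the engineers₃*: the pronoun c-commands this R-expression → coindexation would violate Principle C on *the engineers₃*.
*the diplomats₄* and the pronoun do not c-command one another → neither Principle B nor Principle C is at stake; coindexation permitted.

{4}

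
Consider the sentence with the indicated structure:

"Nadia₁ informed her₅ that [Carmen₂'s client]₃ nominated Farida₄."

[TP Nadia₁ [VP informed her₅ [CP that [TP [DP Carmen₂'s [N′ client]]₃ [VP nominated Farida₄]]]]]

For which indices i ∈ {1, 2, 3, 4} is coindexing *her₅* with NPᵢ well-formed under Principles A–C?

none

*her* is a pronoun, so Principle B applies: it must be free in its binding domain.
Binding domain of *her₅*: the matrix TP, whose subject is Nadia₁.
*Nadia₁* c-commands the pronoun within its binding domain → coindexation would violate Principle B.
*Carmen₂*: the pronoun c-commands this R-expression → coindexation would violate Principle C on *Carmen₂*.
*[Carmen₂'s client]₃*: the pronoun c-commands this R-expression → coindexation would violate Principle C on *[Carmen₂'s client]₃*.
*Farida₄*: the pronoun c-commands this R-expression → coindexation would violate Principle C on *Farida₄*.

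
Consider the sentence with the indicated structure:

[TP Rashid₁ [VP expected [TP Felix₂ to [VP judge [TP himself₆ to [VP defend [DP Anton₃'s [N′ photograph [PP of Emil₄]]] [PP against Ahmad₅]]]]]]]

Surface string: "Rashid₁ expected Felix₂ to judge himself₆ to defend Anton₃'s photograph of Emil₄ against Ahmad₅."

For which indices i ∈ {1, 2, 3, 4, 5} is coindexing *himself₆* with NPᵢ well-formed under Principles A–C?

{2}

*himself* is an anaphor, so Principle A applies: it must be bound in its binding domain.
Binding domain of *himself₆*: the embedded TP, whose subject is Felix₂.
*Rashid₁* c-commands the anaphor but is outside its binding domain → cannot satisfy Principle A.
*Felix₂* c-commands the anaphor within its binding domain → licit binder.
*Anton₃* does not c-command the anaphor → cannot bind it.
*Emil₄* does not c-command the anaphor → cannot bind it.
*Ahmad₅* does not c-command the anaphor → cannot bind it.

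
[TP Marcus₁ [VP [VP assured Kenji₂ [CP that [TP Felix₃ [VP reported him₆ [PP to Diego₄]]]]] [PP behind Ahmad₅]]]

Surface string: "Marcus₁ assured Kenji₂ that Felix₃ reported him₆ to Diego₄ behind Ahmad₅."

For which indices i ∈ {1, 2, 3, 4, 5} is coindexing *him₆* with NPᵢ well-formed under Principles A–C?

{1, 2, 5}

*him* is a pronoun, so Principle B applies: it must be free in its binding domain.
Binding domain of *him₆*: the embedded TP, whose subject is Felix₃.
*Marcus₁* c-commands the pronoun but from outside its binding domain, and is not c-commanded by it → coindexation permitted.
*Kenji₂* c-commands the pronoun but from outside its binding domain, and is not c-commanded by it → coindexation permitted.
*Felix₃* c-commands the pronoun within its binding domain → coindexation would violate Principle B.
*Diego₄*: the pronoun c-commands this R-expression → coindexation would violate Principle C on *Diego₄*.
*Ahmad₅* and the pronoun do not c-command one another → neither Principle B nor Principle C is at stake; coindexation permitted.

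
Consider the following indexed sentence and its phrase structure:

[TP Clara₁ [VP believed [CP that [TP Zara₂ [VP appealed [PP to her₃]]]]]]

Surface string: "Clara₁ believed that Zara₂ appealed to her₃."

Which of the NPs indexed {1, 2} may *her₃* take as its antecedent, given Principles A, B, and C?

*her* is a pronoun, so Principle B applies: it must be free in its binding domain.
Binding domain of *her₃*: the embedded TP, whose subject is Zara₂.
*Clara₁* c-commands the pronoun but from outside its binding domain, and is not c-commanded by it → coindexation permitted.
*Zara₂* c-commands the pronoun within its binding domain → coindexation would violate Principle B.

{1}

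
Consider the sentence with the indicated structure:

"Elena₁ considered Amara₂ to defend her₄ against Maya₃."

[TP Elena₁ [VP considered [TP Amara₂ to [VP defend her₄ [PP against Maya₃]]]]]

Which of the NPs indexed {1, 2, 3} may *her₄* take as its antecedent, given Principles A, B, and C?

*her* is a pronoun, so Principle B applies: it must be free in its binding domain.
Binding domain of *her₄*: the embedded TP, whose subject is Amara₂.
*Elena₁* c-commands the pronoun but from outside its binding domain, and is not c-commanded by it → coindexation permitted.
*Amara₂* c-commands the pronoun within its binding domain → coindexation would violate Principle B.
*Maya₃*: the pronoun c-commands this R-expression → coindexation would violate Principle C on *Maya₃*.

{1}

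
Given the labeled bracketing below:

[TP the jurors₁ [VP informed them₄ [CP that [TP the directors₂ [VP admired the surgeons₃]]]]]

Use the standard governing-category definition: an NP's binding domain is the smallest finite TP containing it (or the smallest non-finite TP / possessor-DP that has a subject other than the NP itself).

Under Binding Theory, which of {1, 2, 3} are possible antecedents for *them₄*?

*them* is a pronoun, so Principle B applies: it must be free in its binding domain.
Binding domain of *them₄*: the matrix TP, whose subject is the jurors₁.
*the jurors₁* c-commands the pronoun within its binding domain → coindexation would violate Principle B.
*the directors₂*: the pronoun c-commands this R-expression → coindexation would violate Principle C on *the directors₂*.
*the surgeons₃*: the pronoun c-commands this R-expression → coindexation would violate Principle C on *the surgeons₃*.

none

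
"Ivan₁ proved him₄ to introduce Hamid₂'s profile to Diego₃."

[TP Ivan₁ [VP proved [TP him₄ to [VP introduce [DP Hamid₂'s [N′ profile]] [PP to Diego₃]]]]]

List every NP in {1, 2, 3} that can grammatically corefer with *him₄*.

none

*him* is a pronoun, so Principle B applies: it must be free in its binding domain.
Binding domain of *him₄*: the matrix TP, whose subject is Ivan₁.
*Ivan₁* c-commands the pronoun within its binding domain → coindexation would violate Principle B.
*Hamid₂*: the pronoun c-commands this R-expression → coindexation would violate Principle C on *Hamid₂*.
*Diego₃*: the pronoun c-commands this R-expression → coindexation would violate Principle C on *Diego₃*.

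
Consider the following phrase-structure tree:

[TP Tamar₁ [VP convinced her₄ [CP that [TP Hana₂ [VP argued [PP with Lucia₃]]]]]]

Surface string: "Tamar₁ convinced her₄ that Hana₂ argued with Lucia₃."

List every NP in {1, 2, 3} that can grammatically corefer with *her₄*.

none

*her* is a pronoun, so Principle B applies: it must be free in its binding domain.
Binding domain of *her₄*: the matrix TP, whose subject is Tamar₁.
*Tamar₁* c-commands the pronoun within its binding domain → coindexation would violate Principle B.
*Hana₂*: the pronoun c-commands this R-expression → coindexation would violate Principle C on *Hana₂*.
*Lucia₃*: the pronoun c-commands this R-expression → coindexation would violate Principle C on *Lucia₃*.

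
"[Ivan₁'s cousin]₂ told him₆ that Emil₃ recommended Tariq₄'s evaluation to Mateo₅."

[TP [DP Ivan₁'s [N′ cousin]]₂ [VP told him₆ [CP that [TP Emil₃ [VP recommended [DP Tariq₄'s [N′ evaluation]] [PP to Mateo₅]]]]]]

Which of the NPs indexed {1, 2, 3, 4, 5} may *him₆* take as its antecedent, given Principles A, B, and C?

{1}

*him* is a pronoun, so Principle B applies: it must be free in its binding domain.
Binding domain of *him₆*: the matrix TP, whose subject is [Ivan₁'s cousin]₂.
*Ivan₁* and the pronoun do not c-command one another → neither Principle B nor Principle C is at stake; coindexation permitted.
*[Ivan₁'s cousin]₂* c-commands the pronoun within its binding domain → coindexation would violate Principle B.
*Emil₃*: the pronoun c-commands this R-expression → coindexation would violate Principle C on *Emil₃*.
*Tariq₄*: the pronoun c-commands this R-expression → coindexation would violate Principle C on *Tariq₄*.
*Mateo₅*: the pronoun c-commands this R-expression → coindexation would violate Principle C on *Mateo₅*.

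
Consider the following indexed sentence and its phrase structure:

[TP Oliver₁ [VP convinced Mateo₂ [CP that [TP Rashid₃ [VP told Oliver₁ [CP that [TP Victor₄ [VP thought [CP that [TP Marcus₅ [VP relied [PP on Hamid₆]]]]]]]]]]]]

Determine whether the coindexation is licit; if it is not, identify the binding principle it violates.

The two coindexed NPs are *Oliver₁* (the lower occurrence) and *Oliver₁* (the higher occurrence).
*Oliver₁* (the lower occurrence) is an R-expression. Principle C requires it to be free everywhere.
*Oliver₁* (the higher occurrence) c-commands it and carries the same index.
The R-expression is bound → Principle C violation.

Principle C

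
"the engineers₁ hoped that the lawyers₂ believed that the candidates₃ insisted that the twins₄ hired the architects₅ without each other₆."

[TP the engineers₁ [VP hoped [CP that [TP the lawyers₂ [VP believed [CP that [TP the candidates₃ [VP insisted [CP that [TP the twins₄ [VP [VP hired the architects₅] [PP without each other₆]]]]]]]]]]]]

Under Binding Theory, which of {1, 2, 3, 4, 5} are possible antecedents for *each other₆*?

*each other* is an anaphor, so Principle A applies: it must be bound in its binding domain.
Binding domain of *each other₆*: the embedded TP, whose subject is the twins₄.
*the engineers₁* c-commands the anaphor but is outside its binding domain → cannot satisfy Principle A.
*the lawyers₂* c-commands the anaphor but is outside its binding domain → cannot satisfy Principle A.
*the candidates₃* c-commands the anaphor but is outside its binding domain → cannot satisfy Principle A.
*the twins₄* c-commands the anaphor within its binding domain → licit binder.
*the architects₅* does not c-command the anaphor → cannot bind it.

{4}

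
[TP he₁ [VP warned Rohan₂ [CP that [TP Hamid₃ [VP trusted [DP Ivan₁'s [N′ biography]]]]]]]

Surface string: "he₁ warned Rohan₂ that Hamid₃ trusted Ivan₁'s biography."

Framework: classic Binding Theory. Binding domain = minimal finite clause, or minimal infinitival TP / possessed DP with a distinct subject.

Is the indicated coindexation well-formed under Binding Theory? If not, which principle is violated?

The two coindexed NPs are *he₁* and *Ivan₁*.
*Ivan₁* is an R-expression. Principle C requires it to be free everywhere.
*he₁* c-commands it and carries the same index.
The R-expression is bound → Principle C violation.

Principle C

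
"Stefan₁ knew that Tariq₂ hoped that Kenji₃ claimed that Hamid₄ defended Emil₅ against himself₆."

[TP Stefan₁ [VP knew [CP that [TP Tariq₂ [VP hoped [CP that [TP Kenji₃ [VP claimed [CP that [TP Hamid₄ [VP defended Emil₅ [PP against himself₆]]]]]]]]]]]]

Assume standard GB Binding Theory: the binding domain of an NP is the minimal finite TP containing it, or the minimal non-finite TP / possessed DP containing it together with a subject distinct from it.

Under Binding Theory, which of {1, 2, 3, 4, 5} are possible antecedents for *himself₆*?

*himself* is an anaphor, so Principle A applies: it must be bound in its binding domain.
Binding domain of *himself₆*: the embedded TP, whose subject is Hamid₄.
*Stefan₁* c-commands the anaphor but is outside its binding domain → cannot satisfy Principle A.
*Tariq₂* c-commands the anaphor but is outside its binding domain → cannot satisfy Principle A.
*Kenji₃* c-commands the anaphor but is outside its binding domain → cannot satisfy Principle A.
*Hamid₄* c-commands the anaphor within its binding domain → licit binder.
*Emil₅* c-commands the anaphor within its binding domain → licit binder.

{4, 5}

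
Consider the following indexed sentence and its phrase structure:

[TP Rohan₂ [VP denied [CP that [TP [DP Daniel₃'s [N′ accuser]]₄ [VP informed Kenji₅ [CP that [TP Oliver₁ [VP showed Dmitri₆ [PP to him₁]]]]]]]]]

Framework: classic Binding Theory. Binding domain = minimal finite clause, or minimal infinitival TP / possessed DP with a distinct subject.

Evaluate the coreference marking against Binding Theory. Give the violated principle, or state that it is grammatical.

Principle B

The two coindexed NPs are *Oliver₁* and *him₁*.
*him₁* is a pronoun. Its binding domain is the embedded TP, whose subject is Oliver₁.
*Oliver₁* c-commands it within that domain and carries the same index.
The pronoun is locally bound → Principle B violation.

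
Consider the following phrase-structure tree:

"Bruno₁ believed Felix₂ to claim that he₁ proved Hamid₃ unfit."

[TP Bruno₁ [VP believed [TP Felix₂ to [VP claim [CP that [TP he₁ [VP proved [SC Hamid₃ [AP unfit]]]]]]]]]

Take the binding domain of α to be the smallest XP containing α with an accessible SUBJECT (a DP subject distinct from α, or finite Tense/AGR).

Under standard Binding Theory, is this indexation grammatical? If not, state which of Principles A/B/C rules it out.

grammatical

The two coindexed NPs are *Bruno₁* and *he₁*.
*he₁* is a pronoun; nothing c-commands it within its binding domain (the embedded TP.), so Principle B holds trivially.
*Bruno₁* is an R-expression; *he₁* does not c-command it, and no other NP shares its index, so Principle C is satisfied.
All principles are respected.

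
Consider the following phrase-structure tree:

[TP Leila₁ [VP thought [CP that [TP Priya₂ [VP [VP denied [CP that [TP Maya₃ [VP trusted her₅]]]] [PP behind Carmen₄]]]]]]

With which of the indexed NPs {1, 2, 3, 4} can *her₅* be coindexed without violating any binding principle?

{1, 2, 4}

*her* is a pronoun, so Principle B applies: it must be free in its binding domain.
Binding domain of *her₅*: the embedded TP, whose subject is Maya₃.
*Leila₁* c-commands the pronoun but from outside its binding domain, and is not c-commanded by it → coindexation permitted.
*Priya₂* c-commands the pronoun but from outside its binding domain, and is not c-commanded by it → coindexation permitted.
*Maya₃* c-commands the pronoun within its binding domain → coindexation would violate Principle B.
*Carmen₄* and the pronoun do not c-command one another → neither Principle B nor Principle C is at stake; coindexation permitted.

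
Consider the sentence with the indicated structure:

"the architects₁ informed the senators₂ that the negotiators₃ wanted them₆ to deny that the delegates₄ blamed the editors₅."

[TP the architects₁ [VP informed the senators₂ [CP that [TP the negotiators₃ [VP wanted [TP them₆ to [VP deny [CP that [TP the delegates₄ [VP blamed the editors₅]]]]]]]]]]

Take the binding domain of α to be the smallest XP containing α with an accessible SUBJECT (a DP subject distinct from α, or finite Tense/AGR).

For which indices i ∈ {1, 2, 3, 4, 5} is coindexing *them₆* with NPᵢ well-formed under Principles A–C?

{1, 2}

*them* is a pronoun, so Principle B applies: it must be free in its binding domain.
Binding domain of *them₆*: the embedded TP, whose subject is the negotiators₃.
*the architects₁* c-commands the pronoun but from outside its binding domain, and is not c-commanded by it → coindexation permitted.
*the senators₂* c-commands the pronoun but from outside its binding domain, and is not c-commanded by it → coindexation permitted.
*the negotiators₃* c-commands the pronoun within its binding domain → coindexation would violate Principle B.
*the delegates₄*: the pronoun c-commands this R-expression → coindexation would violate Principle C on *the delegates₄*.
*the editors₅*: the pronoun c-commands this R-expression → coindexation would violate Principle C on *the editors₅*.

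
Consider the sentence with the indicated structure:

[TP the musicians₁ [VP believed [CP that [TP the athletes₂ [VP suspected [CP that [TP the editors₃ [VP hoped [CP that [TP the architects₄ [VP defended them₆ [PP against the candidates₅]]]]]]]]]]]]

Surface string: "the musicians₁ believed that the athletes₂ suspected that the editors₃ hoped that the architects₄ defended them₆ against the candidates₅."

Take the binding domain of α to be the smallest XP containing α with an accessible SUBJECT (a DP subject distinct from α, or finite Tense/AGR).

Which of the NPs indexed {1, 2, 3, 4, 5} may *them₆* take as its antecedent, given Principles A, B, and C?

{1, 2, 3}

*them* is a pronoun, so Principle B applies: it must be free in its binding domain.
Binding domain of *them₆*: the embedded TP, whose subject is the architects₄.
*the musicians₁* c-commands the pronoun but from outside its binding domain, and is not c-commanded by it → coindexation permitted.
*the athletes₂* c-commands the pronoun but from outside its binding domain, and is not c-commanded by it → coindexation permitted.
*the editors₃* c-commands the pronoun but from outside its binding domain, and is not c-commanded by it → coindexation permitted.
*the architects₄* c-commands the pronoun within its binding domain → coindexation would violate Principle B.
*the candidates₅*: the pronoun c-commands this R-expression → coindexation would violate Principle C on *the candidates₅*.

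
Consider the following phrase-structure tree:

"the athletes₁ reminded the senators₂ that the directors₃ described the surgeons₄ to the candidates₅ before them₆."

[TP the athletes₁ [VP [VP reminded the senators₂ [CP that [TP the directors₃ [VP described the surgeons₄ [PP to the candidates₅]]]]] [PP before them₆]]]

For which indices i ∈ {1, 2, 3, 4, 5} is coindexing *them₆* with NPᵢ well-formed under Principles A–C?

*them* is a pronoun, so Principle B applies: it must be free in its binding domain.
Binding domain of *them₆*: the matrix TP, whose subject is the athletes₁.
*the athletes₁* c-commands the pronoun within its binding domain → coindexation would violate Principle B.
*the senators₂* and the pronoun do not c-command one another → neither Principle B nor Principle C is at stake; coindexation permitted.
*the directors₃* and the pronoun do not c-command one another → neither Principle B nor Principle C is at stake; coindexation permitted.
*the surgeons₄* and the pronoun do not c-command one another → neither Principle B nor Principle C is at stake; coindexation permitted.
*the candidates₅* and the pronoun do not c-command one another → neither Principle B nor Principle C is at stake; coindexation permitted.

{2, 3, 4, 5}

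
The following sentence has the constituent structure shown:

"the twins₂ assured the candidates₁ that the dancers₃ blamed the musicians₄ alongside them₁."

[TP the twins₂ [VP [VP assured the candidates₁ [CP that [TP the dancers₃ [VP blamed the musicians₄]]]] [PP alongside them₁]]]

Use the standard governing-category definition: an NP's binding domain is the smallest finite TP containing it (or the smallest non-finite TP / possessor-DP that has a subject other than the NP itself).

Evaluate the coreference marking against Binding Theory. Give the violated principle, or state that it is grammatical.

The two coindexed NPs are *the candidates₁* and *them₁*.
*them₁* is a pronoun; its binding domain is the matrix TP, whose subject is the twins₂. Within that domain it is c-commanded only by *the twins₂*, which carries a different index — the pronoun is free locally, so Principle B holds.
*the candidates₁* is an R-expression; *them₁* does not c-command it, and no other NP shares its index, so Principle C is satisfied.
All principles are respected.

grammatical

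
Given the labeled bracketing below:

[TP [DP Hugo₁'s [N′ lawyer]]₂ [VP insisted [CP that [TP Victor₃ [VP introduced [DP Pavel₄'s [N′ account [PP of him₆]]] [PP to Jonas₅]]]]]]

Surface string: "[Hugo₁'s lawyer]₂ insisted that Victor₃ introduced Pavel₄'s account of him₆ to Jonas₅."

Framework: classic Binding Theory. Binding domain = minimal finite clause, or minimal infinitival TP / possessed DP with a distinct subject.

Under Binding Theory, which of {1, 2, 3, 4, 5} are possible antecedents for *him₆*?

*him* is a pronoun, so Principle B applies: it must be free in its binding domain.
Binding domain of *him₆*: the possessed DP, whose subject is Pavel₄.
*Hugo₁* and the pronoun do not c-command one another → neither Principle B nor Principle C is at stake; coindexation permitted.
*[Hugo₁'s lawyer]₂* c-commands the pronoun but from outside its binding domain, and is not c-commanded by it → coindexation permitted.
*Victor₃* c-commands the pronoun but from outside its binding domain, and is not c-commanded by it → coindexation permitted.
*Pavel₄* c-commands the pronoun within its binding domain → coindexation would violate Principle B.
*Jonas₅* and the pronoun do not c-command one another → neither Principle B nor Principle C is at stake; coindexation permitted.

{1, 2, 3, 5}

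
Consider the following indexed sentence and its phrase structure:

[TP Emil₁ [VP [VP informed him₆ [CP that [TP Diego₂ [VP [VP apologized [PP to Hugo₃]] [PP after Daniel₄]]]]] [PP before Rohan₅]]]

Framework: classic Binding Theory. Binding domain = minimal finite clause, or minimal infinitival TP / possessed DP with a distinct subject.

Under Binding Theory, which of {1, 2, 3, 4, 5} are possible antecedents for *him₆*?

{5}

*him* is a pronoun, so Principle B applies: it must be free in its binding domain.
Binding domain of *him₆*: the matrix TP, whose subject is Emil₁.
*Emil₁* c-commands the pronoun within its binding domain → coindexation would violate Principle B.
*Diego₂*: the pronoun c-commands this R-expression → coindexation would violate Principle C on *Diego₂*.
*Hugo₃*: the pronoun c-commands this R-expression → coindexation would violate Principle C on *Hugo₃*.
*Daniel₄*: the pronoun c-commands this R-expression → coindexation would violate Principle C on *Daniel₄*.
*Rohan₅* and the pronoun do not c-command one another → neither Principle B nor Principle C is at stake; coindexation permitted.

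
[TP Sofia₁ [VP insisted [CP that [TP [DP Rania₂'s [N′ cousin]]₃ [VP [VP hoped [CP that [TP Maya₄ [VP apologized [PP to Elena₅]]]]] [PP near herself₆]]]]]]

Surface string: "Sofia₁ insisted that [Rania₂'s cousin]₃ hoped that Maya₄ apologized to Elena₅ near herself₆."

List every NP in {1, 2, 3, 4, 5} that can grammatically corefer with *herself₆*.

*herself* is an anaphor, so Principle A applies: it must be bound in its binding domain.
Binding domain of *herself₆*: the embedded TP, whose subject is [Rania₂'s cousin]₃.
*Sofia₁* c-commands the anaphor but is outside its binding domain → cannot satisfy Principle A.
*Rania₂* does not c-command the anaphor → cannot bind it.
*[Rania₂'s cousin]₃* c-commands the anaphor within its binding domain → licit binder.
*Maya₄* does not c-command the anaphor → cannot bind it.
*Elena₅* does not c-command the anaphor → cannot bind it.

{3}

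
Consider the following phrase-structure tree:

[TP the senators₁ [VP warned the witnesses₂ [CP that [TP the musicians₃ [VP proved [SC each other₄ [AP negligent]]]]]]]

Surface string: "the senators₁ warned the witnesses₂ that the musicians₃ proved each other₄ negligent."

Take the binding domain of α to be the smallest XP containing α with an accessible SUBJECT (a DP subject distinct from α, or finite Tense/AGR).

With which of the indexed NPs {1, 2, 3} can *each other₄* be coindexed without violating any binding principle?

{3}

*each other* is an anaphor, so Principle A applies: it must be bound in its binding domain.
Binding domain of *each other₄*: the embedded TP, whose subject is the musicians₃.
*the senators₁* c-commands the anaphor but is outside its binding domain → cannot satisfy Principle A.
*the witnesses₂* c-commands the anaphor but is outside its binding domain → cannot satisfy Principle A.
*the musicians₃* c-commands the anaphor within its binding domain → licit binder.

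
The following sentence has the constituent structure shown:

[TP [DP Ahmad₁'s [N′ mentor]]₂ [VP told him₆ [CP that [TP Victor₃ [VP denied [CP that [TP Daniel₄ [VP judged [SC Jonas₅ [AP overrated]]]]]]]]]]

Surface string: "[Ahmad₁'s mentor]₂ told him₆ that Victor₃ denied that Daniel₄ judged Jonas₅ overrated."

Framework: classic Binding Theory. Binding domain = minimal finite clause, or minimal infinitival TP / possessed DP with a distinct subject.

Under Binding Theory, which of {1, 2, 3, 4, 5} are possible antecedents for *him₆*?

{1}

*him* is a pronoun, so Principle B applies: it must be free in its binding domain.
Binding domain of *him₆*: the matrix TP, whose subject is [Ahmad₁'s mentor]₂.
*Ahmad₁* and the pronoun do not c-command one another → neither Principle B nor Principle C is at stake; coindexation permitted.
*[Ahmad₁'s mentor]₂* c-commands the pronoun within its binding domain → coindexation would violate Principle B.
*Victor₃*: the pronoun c-commands this R-expression → coindexation would violate Principle C on *Victor₃*.
*Daniel₄*: the pronoun c-commands this R-expression → coindexation would violate Principle C on *Daniel₄*.
*Jonas₅*: the pronoun c-commands this R-expression → coindexation would violate Principle C on *Jonas₅*.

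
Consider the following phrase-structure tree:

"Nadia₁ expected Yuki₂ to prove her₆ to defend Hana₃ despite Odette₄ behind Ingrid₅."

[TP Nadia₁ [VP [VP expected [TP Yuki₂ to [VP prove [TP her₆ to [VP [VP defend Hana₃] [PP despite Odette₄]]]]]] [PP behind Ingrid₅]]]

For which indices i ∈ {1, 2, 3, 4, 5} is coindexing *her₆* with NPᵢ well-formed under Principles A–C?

*her* is a pronoun, so Principle B applies: it must be free in its binding domain.
Binding domain of *her₆*: the embedded TP, whose subject is Yuki₂.
*Nadia₁* c-commands the pronoun but from outside its binding domain, and is not c-commanded by it → coindexation permitted.
*Yuki₂* c-commands the pronoun within its binding domain → coindexation would violate Principle B.
*Hana₃*: the pronoun c-commands this R-expression → coindexation would violate Principle C on *Hana₃*.
*Odette₄*: the pronoun c-commands this R-expression → coindexation would violate Principle C on *Odette₄*.
*Ingrid₅* and the pronoun do not c-command one another → neither Principle B nor Principle C is at stake; coindexation permitted.

{1, 5}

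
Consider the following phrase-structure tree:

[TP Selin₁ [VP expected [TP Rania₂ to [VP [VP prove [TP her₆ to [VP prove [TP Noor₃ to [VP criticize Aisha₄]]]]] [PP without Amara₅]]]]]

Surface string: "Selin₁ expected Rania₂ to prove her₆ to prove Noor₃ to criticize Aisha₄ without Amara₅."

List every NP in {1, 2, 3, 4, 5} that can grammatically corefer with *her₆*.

{1, 5}

*her* is a pronoun, so Principle B applies: it must be free in its binding domain.
Binding domain of *her₆*: the embedded TP, whose subject is Rania₂.
*Selin₁* c-commands the pronoun but from outside its binding domain, and is not c-commanded by it → coindexation permitted.
*Rania₂* c-commands the pronoun within its binding domain → coindexation would violate Principle B.
*Noor₃*: the pronoun c-commands this R-expression → coindexation would violate Principle C on *Noor₃*.
*Aisha₄*: the pronoun c-commands this R-expression → coindexation would violate Principle C on *Aisha₄*.
*Amara₅* and the pronoun do not c-command one another → neither Principle B nor Principle C is at stake; coindexation permitted.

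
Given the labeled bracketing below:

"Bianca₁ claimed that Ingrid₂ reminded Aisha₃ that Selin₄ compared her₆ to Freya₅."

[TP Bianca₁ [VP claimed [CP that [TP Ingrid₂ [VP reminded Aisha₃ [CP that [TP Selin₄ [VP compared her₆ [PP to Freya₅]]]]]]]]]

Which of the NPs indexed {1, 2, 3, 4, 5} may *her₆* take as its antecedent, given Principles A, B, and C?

{1, 2, 3}

*her* is a pronoun, so Principle B applies: it must be free in its binding domain.
Binding domain of *her₆*: the embedded TP, whose subject is Selin₄.
*Bianca₁* c-commands the pronoun but from outside its binding domain, and is not c-commanded by it → coindexation permitted.
*Ingrid₂* c-commands the pronoun but from outside its binding domain, and is not c-commanded by it → coindexation permitted.
*Aisha₃* c-commands the pronoun but from outside its binding domain, and is not c-commanded by it → coindexation permitted.
*Selin₄* c-commands the pronoun within its binding domain → coindexation would violate Principle B.
*Freya₅*: the pronoun c-commands this R-expression → coindexation would violate Principle C on *Freya₅*.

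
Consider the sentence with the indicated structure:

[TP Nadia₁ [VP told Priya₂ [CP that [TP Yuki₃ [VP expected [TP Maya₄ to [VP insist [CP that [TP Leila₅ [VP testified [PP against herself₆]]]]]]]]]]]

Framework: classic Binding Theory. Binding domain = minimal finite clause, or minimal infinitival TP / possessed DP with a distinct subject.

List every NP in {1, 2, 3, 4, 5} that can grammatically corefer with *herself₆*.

*herself* is an anaphor, so Principle A applies: it must be bound in its binding domain.
Binding domain of *herself₆*: the embedded TP, whose subject is Leila₅.
*Nadia₁* c-commands the anaphor but is outside its binding domain → cannot satisfy Principle A.
*Priya₂* c-commands the anaphor but is outside its binding domain → cannot satisfy Principle A.
*Yuki₃* c-commands the anaphor but is outside its binding domain → cannot satisfy Principle A.
*Maya₄* c-commands the anaphor but is outside its binding domain → cannot satisfy Principle A.
*Leila₅* c-commands the anaphor within its binding domain → licit binder.

{5}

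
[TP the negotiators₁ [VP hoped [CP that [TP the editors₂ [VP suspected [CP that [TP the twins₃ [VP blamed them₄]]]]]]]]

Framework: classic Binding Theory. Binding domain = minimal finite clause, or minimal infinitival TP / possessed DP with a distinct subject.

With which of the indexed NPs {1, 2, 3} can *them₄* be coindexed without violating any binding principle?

{1, 2}

*them* is a pronoun, so Principle B applies: it must be free in its binding domain.
Binding domain of *them₄*: the embedded TP, whose subject is the twins₃.
*the negotiators₁* c-commands the pronoun but from outside its binding domain, and is not c-commanded by it → coindexation permitted.
*the editors₂* c-commands the pronoun but from outside its binding domain, and is not c-commanded by it → coindexation permitted.
*the twins₃* c-commands the pronoun within its binding domain → coindexation would violate Principle B.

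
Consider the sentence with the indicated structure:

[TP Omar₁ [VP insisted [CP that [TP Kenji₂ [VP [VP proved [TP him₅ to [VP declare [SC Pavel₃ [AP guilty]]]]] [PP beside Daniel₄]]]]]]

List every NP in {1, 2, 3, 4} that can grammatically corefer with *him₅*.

{1, 4}

*him* is a pronoun, so Principle B applies: it must be free in its binding domain.
Binding domain of *him₅*: the embedded TP, whose subject is Kenji₂.
*Omar₁* c-commands the pronoun but from outside its binding domain, and is not c-commanded by it → coindexation permitted.
*Kenji₂* c-commands the pronoun within its binding domain → coindexation would violate Principle B.
*Pavel₃*: the pronoun c-commands this R-expression → coindexation would violate Principle C on *Pavel₃*.
*Daniel₄* and the pronoun do not c-command one another → neither Principle B nor Principle C is at stake; coindexation permitted.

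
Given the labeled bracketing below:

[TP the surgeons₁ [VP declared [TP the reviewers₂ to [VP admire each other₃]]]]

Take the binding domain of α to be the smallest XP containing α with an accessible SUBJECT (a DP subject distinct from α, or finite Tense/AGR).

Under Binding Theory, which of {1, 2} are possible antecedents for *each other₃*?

*each other* is an anaphor, so Principle A applies: it must be bound in its binding domain.
Binding domain of *each other₃*: the embedded TP, whose subject is the reviewers₂.
*the surgeons₁* c-commands the anaphor but is outside its binding domain → cannot satisfy Principle A.
*the reviewers₂* c-commands the anaphor within its binding domain → licit binder.

{2}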